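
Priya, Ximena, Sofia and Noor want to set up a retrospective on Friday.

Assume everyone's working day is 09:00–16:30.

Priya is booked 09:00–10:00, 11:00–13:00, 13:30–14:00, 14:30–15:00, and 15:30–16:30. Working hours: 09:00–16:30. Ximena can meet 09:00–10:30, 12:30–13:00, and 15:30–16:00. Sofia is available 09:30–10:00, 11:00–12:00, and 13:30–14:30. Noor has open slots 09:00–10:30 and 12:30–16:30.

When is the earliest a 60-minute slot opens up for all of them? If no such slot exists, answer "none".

Priya free within 09:00–16:30: 10:00–11:00, 13:00–13:30, 14:00–14:30, 15:00–15:30.
Priya ∩ Ximena: 10:00–10:30.
Priya ∩ Ximena ∩ Sofia: (none).
Priya ∩ Ximena ∩ Sofia ∩ Noor: (none).
Windows ≥ 60 min: (none).

none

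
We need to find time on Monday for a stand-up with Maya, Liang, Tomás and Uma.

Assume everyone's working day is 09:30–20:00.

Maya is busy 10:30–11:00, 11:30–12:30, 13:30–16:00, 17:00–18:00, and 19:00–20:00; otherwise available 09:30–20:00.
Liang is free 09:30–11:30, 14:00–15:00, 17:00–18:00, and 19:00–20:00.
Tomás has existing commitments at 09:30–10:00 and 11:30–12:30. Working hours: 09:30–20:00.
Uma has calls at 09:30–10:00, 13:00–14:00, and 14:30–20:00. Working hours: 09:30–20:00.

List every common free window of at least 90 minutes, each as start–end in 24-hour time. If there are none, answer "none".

none

Maya free within 09:30–20:00: 09:30–10:30, 11:00–11:30, 12:30–13:30, 16:00–17:00, 18:00–19:00.
Tomás free within 09:30–20:00: 10:00–11:30, 12:30–20:00.
Uma free within 09:30–20:00: 10:00–13:00, 14:00–14:30.
Maya ∩ Liang: 09:30–10:30, 11:00–11:30.
Maya ∩ Liang ∩ Tomás: 10:00–10:30, 11:00–11:30.
Maya ∩ Liang ∩ Tomás ∩ Uma: 10:00–10:30, 11:00–11:30.
Windows ≥ 90 min: (none).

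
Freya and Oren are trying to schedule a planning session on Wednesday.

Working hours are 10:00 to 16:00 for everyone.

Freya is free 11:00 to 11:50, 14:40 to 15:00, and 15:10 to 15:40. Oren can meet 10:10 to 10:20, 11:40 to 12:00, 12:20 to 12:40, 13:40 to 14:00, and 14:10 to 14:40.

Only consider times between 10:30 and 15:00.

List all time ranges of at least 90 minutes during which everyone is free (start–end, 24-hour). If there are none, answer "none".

none

Freya ∩ Oren: 11:40–11:50.
Restricted to 10:30–15:00: 11:40–11:50.
Windows ≥ 90 min: (none).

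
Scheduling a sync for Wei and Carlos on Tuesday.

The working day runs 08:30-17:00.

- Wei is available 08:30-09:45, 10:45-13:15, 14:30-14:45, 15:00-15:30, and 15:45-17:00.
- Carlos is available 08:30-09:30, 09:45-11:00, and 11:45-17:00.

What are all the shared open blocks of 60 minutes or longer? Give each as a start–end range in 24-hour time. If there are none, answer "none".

Wei ∩ Carlos: 08:30–09:30, 10:45–11:00, 11:45–13:15, 14:30–14:45, 15:00–15:30, 15:45–17:00.
Windows ≥ 60 min: 08:30–09:30, 11:45–13:15, 15:45–17:00.

08:30–09:30, 11:45–13:15, 15:45–17:00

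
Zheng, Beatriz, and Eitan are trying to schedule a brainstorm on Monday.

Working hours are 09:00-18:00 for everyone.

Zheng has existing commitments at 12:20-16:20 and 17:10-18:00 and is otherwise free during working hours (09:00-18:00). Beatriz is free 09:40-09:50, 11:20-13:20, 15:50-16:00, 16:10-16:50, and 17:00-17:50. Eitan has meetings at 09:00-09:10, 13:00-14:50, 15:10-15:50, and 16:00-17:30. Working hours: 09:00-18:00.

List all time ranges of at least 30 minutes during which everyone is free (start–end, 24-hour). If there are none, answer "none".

11:20–12:20

Zheng free within 09:00–18:00: 09:00–12:20, 16:20–17:10.
Eitan free within 09:00–18:00: 09:10–13:00, 14:50–15:10, 15:50–16:00, 17:30–18:00.
Zheng ∩ Beatriz: 09:40–09:50, 11:20–12:20, 16:20–16:50, 17:00–17:10.
Zheng ∩ Beatriz ∩ Eitan: 09:40–09:50, 11:20–12:20.
Windows ≥ 30 min: 11:20–12:20.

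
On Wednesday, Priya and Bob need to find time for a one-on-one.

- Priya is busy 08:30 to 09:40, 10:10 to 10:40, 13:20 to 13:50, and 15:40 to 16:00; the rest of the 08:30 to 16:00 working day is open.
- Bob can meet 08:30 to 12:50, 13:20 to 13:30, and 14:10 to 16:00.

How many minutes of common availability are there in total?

Priya free within 08:30–16:00: 09:40–10:10, 10:40–13:20, 13:50–15:40.
Priya ∩ Bob: 09:40–10:10, 10:40–12:50, 14:10–15:40.
Total common minutes: 30 + 130 + 90 = 250.

250 minutes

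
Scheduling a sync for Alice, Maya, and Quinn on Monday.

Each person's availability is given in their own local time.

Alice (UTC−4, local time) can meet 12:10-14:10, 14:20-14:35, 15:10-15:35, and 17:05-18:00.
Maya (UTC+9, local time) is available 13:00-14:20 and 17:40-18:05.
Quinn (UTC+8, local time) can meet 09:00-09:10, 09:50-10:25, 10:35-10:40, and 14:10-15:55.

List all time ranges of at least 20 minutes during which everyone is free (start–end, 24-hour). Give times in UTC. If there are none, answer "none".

none

Alice → UTC: 16:10–18:10, 18:20–18:35, 19:10–19:35, 21:05–22:00.
Maya → UTC: 04:00–05:20, 08:40–09:05.
Quinn → UTC: 01:00–01:10, 01:50–02:25, 02:35–02:40, 06:10–07:55.
Alice ∩ Maya: (none).
Alice ∩ Maya ∩ Quinn: (none).
Windows ≥ 20 min: (none).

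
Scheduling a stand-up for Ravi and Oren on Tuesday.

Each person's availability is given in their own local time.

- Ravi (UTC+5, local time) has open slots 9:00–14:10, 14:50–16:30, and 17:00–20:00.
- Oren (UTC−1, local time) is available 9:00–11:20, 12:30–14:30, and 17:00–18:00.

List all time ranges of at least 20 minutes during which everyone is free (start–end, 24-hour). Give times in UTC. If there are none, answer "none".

10:00–11:30, 12:00–12:20, 13:30–15:00

Ravi → UTC: 04:00–09:10, 09:50–11:30, 12:00–15:00.
Oren → UTC: 10:00–12:20, 13:30–15:30, 18:00–19:00.
Ravi ∩ Oren: 10:00–11:30, 12:00–12:20, 13:30–15:00.
Windows ≥ 20 min: 10:00–11:30, 12:00–12:20, 13:30–15:00.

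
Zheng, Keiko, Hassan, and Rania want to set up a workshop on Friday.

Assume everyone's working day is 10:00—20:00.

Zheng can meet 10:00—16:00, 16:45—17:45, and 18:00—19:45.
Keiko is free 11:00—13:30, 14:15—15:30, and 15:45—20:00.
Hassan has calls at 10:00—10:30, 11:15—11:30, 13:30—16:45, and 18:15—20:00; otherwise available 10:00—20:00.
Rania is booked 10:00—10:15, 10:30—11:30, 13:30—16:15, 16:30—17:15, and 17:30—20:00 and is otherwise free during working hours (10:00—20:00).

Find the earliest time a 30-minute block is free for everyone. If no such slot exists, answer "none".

11:30

Hassan free within 10:00–20:00: 10:30–11:15, 11:30–13:30, 16:45–18:15.
Rania free within 10:00–20:00: 10:15–10:30, 11:30–13:30, 16:15–16:30, 17:15–17:30.
Zheng ∩ Keiko: 11:00–13:30, 14:15–15:30, 15:45–16:00, 16:45–17:45, 18:00–19:45.
Zheng ∩ Keiko ∩ Hassan: 11:00–11:15, 11:30–13:30, 16:45–17:45, 18:00–18:15.
Zheng ∩ Keiko ∩ Hassan ∩ Rania: 11:30–13:30, 17:15–17:30.
Windows ≥ 30 min: 11:30–13:30.
Earliest such window starts at 11:30.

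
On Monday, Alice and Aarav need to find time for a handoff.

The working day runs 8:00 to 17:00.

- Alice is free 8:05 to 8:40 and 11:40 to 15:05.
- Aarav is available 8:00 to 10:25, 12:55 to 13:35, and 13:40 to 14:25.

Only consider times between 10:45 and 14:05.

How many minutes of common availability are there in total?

65 minutes

Alice ∩ Aarav: 08:05–08:40, 12:55–13:35, 13:40–14:25.
Restricted to 10:45–14:05: 12:55–13:35, 13:40–14:05.
Total common minutes: 40 + 25 = 65.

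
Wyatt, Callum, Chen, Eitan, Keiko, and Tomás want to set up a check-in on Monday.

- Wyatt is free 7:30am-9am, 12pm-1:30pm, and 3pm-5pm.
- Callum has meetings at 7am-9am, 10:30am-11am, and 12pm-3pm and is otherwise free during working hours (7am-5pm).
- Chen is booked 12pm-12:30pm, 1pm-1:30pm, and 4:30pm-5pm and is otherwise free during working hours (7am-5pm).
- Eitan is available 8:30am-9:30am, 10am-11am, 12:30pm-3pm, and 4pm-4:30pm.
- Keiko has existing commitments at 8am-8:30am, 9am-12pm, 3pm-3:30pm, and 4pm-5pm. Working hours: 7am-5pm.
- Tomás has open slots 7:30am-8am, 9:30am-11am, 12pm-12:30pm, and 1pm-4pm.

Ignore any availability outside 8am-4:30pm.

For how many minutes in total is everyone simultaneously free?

Callum free within 07:00–17:00: 09:00–10:30, 11:00–12:00, 15:00–17:00.
Chen free within 07:00–17:00: 07:00–12:00, 12:30–13:00, 13:30–16:30.
Keiko free within 07:00–17:00: 07:00–08:00, 08:30–09:00, 12:00–15:00, 15:30–16:00.
Wyatt ∩ Callum: 15:00–17:00.
Wyatt ∩ Callum ∩ Chen: 15:00–16:30.
Wyatt ∩ Callum ∩ Chen ∩ Eitan: 16:00–16:30.
Wyatt ∩ Callum ∩ Chen ∩ Eitan ∩ Keiko: (none).
Wyatt ∩ Callum ∩ Chen ∩ Eitan ∩ Keiko ∩ Tomás: (none).
Restricted to 08:00–16:30: (none).
Total common minutes: 0.

0 minutes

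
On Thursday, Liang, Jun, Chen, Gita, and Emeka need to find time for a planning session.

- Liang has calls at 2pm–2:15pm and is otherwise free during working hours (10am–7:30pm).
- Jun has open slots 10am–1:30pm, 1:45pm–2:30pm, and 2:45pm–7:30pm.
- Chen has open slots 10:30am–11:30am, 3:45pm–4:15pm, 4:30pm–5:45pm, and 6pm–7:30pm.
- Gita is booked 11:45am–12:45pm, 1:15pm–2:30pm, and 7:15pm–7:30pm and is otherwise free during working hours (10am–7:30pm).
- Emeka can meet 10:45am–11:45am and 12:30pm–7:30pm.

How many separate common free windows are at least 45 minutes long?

Liang free within 10:00–19:30: 10:00–14:00, 14:15–19:30.
Gita free within 10:00–19:30: 10:00–11:45, 12:45–13:15, 14:30–19:15.
Liang ∩ Jun: 10:00–13:30, 13:45–14:00, 14:15–14:30, 14:45–19:30.
Liang ∩ Jun ∩ Chen: 10:30–11:30, 15:45–16:15, 16:30–17:45, 18:00–19:30.
Liang ∩ Jun ∩ Chen ∩ Gita: 10:30–11:30, 15:45–16:15, 16:30–17:45, 18:00–19:15.
Liang ∩ Jun ∩ Chen ∩ Gita ∩ Emeka: 10:45–11:30, 15:45–16:15, 16:30–17:45, 18:00–19:15.
Windows ≥ 45 min: 10:45–11:30, 16:30–17:45, 18:00–19:15.
That's 3 windows.

3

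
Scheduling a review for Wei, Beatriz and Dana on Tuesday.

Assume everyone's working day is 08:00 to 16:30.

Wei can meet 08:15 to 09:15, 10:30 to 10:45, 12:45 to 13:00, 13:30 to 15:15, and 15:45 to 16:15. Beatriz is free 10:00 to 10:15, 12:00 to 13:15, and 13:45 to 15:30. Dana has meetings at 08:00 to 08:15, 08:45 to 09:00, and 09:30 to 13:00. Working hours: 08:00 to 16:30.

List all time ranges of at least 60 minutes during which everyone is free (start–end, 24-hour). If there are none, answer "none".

13:45–15:15

Dana free within 08:00–16:30: 08:15–08:45, 09:00–09:30, 13:00–16:30.
Wei ∩ Beatriz: 12:45–13:00, 13:45–15:15.
Wei ∩ Beatriz ∩ Dana: 13:45–15:15.
Windows ≥ 60 min: 13:45–15:15.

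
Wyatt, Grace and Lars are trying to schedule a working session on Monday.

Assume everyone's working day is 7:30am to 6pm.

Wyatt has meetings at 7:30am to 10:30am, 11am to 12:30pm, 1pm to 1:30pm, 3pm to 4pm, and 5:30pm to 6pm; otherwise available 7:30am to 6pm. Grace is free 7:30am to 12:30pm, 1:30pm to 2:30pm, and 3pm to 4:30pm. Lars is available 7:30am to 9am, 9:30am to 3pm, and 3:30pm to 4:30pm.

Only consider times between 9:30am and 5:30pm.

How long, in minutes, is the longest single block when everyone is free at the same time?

Wyatt free within 07:30–18:00: 10:30–11:00, 12:30–13:00, 13:30–15:00, 16:00–17:30.
Wyatt ∩ Grace: 10:30–11:00, 13:30–14:30, 16:00–16:30.
Wyatt ∩ Grace ∩ Lars: 10:30–11:00, 13:30–14:30, 16:00–16:30.
Restricted to 09:30–17:30: 10:30–11:00, 13:30–14:30, 16:00–16:30.
Common window lengths: 30, 60, 30 min; longest is 60.

60 minutes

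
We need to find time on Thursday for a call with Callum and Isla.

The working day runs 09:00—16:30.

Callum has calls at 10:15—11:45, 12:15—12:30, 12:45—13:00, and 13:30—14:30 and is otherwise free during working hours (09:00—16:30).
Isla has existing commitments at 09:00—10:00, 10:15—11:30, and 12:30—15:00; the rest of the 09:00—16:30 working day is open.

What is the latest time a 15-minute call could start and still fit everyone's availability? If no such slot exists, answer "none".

Callum free within 09:00–16:30: 09:00–10:15, 11:45–12:15, 12:30–12:45, 13:00–13:30, 14:30–16:30.
Isla free within 09:00–16:30: 10:00–10:15, 11:30–12:30, 15:00–16:30.
Callum ∩ Isla: 10:00–10:15, 11:45–12:15, 15:00–16:30.
Windows ≥ 15 min: 10:00–10:15, 11:45–12:15, 15:00–16:30.
Latest start in the last window 15:00–16:30 is 16:30 − 15 min = 16:15.

16:15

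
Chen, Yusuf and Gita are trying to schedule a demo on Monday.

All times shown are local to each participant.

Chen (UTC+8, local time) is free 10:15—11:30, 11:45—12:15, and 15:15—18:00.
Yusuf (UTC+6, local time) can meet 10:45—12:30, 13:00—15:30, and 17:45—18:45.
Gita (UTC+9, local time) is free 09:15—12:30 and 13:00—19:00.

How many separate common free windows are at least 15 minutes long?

Chen → UTC: 02:15–03:30, 03:45–04:15, 07:15–10:00.
Yusuf → UTC: 04:45–06:30, 07:00–09:30, 11:45–12:45.
Gita → UTC: 00:15–03:30, 04:00–10:00.
Chen ∩ Yusuf: 07:15–09:30.
Chen ∩ Yusuf ∩ Gita: 07:15–09:30.
Windows ≥ 15 min: 07:15–09:30.
That's 1 window.

1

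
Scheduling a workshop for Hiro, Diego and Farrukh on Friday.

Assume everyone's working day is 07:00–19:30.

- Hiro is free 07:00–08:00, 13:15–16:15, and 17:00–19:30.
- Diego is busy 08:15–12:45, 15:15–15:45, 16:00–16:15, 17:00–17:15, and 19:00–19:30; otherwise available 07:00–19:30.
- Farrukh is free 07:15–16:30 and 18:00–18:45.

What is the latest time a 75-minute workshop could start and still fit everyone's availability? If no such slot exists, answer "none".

14:00

Diego free within 07:00–19:30: 07:00–08:15, 12:45–15:15, 15:45–16:00, 16:15–17:00, 17:15–19:00.
Hiro ∩ Diego: 07:00–08:00, 13:15–15:15, 15:45–16:00, 17:15–19:00.
Hiro ∩ Diego ∩ Farrukh: 07:15–08:00, 13:15–15:15, 15:45–16:00, 18:00–18:45.
Windows ≥ 75 min: 13:15–15:15.
Latest start in the last window 13:15–15:15 is 15:15 − 75 min = 14:00.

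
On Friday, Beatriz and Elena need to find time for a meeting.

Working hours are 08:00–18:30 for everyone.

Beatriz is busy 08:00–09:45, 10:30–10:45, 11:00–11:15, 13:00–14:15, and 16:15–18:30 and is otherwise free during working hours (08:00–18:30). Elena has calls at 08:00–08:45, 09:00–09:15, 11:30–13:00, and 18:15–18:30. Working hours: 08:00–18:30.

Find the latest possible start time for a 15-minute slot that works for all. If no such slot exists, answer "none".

Beatriz free within 08:00–18:30: 09:45–10:30, 10:45–11:00, 11:15–13:00, 14:15–16:15.
Elena free within 08:00–18:30: 08:45–09:00, 09:15–11:30, 13:00–18:15.
Beatriz ∩ Elena: 09:45–10:30, 10:45–11:00, 11:15–11:30, 14:15–16:15.
Windows ≥ 15 min: 09:45–10:30, 10:45–11:00, 11:15–11:30, 14:15–16:15.
Latest start in the last window 14:15–16:15 is 16:15 − 15 min = 16:00.

16:00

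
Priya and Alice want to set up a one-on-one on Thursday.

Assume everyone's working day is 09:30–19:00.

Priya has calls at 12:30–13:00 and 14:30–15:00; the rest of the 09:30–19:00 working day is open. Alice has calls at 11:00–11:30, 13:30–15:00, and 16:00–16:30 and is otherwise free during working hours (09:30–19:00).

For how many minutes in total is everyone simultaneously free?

390 minutes

Priya free within 09:30–19:00: 09:30–12:30, 13:00–14:30, 15:00–19:00.
Alice free within 09:30–19:00: 09:30–11:00, 11:30–13:30, 15:00–16:00, 16:30–19:00.
Priya ∩ Alice: 09:30–11:00, 11:30–12:30, 13:00–13:30, 15:00–16:00, 16:30–19:00.
Total common minutes: 90 + 60 + 30 + 60 + 150 = 390.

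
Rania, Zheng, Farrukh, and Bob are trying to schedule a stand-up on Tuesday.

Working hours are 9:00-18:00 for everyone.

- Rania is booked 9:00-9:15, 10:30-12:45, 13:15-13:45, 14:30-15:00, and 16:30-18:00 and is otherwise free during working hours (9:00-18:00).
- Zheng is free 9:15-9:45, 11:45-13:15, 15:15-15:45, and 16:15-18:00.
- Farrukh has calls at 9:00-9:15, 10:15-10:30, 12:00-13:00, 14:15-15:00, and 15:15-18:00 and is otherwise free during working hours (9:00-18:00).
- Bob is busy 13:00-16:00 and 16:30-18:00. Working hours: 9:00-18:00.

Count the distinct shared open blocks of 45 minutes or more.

Rania free within 09:00–18:00: 09:15–10:30, 12:45–13:15, 13:45–14:30, 15:00–16:30.
Farrukh free within 09:00–18:00: 09:15–10:15, 10:30–12:00, 13:00–14:15, 15:00–15:15.
Bob free within 09:00–18:00: 09:00–13:00, 16:00–16:30.
Rania ∩ Zheng: 09:15–09:45, 12:45–13:15, 15:15–15:45, 16:15–16:30.
Rania ∩ Zheng ∩ Farrukh: 09:15–09:45, 13:00–13:15.
Rania ∩ Zheng ∩ Farrukh ∩ Bob: 09:15–09:45.
Windows ≥ 45 min: (none).
That's 0 windows.

0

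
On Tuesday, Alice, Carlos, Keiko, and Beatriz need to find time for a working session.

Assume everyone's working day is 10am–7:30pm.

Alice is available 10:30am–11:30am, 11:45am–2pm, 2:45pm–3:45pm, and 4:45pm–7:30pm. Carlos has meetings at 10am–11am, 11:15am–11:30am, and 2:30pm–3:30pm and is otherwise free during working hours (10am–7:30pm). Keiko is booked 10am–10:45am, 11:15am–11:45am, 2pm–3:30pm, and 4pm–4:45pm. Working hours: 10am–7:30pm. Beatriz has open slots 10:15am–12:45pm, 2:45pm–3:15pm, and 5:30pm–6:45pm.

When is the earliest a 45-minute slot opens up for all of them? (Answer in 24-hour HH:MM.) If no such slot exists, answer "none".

11:45

Carlos free within 10:00–19:30: 11:00–11:15, 11:30–14:30, 15:30–19:30.
Keiko free within 10:00–19:30: 10:45–11:15, 11:45–14:00, 15:30–16:00, 16:45–19:30.
Alice ∩ Carlos: 11:00–11:15, 11:45–14:00, 15:30–15:45, 16:45–19:30.
Alice ∩ Carlos ∩ Keiko: 11:00–11:15, 11:45–14:00, 15:30–15:45, 16:45–19:30.
Alice ∩ Carlos ∩ Keiko ∩ Beatriz: 11:00–11:15, 11:45–12:45, 17:30–18:45.
Windows ≥ 45 min: 11:45–12:45, 17:30–18:45.
Earliest such window starts at 11:45.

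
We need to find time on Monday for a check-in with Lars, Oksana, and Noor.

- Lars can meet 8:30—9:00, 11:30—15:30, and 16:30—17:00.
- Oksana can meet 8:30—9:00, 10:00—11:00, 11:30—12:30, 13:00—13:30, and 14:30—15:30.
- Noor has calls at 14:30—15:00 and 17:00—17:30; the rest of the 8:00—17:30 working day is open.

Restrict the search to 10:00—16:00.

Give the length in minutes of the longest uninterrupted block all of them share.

Noor free within 08:00–17:30: 08:00–14:30, 15:00–17:00.
Lars ∩ Oksana: 08:30–09:00, 11:30–12:30, 13:00–13:30, 14:30–15:30.
Lars ∩ Oksana ∩ Noor: 08:30–09:00, 11:30–12:30, 13:00–13:30, 15:00–15:30.
Restricted to 10:00–16:00: 11:30–12:30, 13:00–13:30, 15:00–15:30.
Common window lengths: 60, 30, 30 min; longest is 60.

60 minutes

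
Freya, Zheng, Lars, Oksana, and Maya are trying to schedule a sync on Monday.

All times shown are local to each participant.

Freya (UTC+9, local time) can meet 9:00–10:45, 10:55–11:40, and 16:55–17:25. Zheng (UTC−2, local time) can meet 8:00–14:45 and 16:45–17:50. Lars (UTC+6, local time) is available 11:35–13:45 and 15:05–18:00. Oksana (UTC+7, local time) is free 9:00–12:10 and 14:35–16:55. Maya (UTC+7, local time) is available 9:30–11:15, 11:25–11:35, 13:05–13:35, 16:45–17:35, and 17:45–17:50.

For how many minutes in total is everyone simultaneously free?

0 minutes

Freya → UTC: 00:00–01:45, 01:55–02:40, 07:55–08:25.
Zheng → UTC: 10:00–16:45, 18:45–19:50.
Lars → UTC: 05:35–07:45, 09:05–12:00.
Oksana → UTC: 02:00–05:10, 07:35–09:55.
Maya → UTC: 02:30–04:15, 04:25–04:35, 06:05–06:35, 09:45–10:35, 10:45–10:50.
Freya ∩ Zheng: (none).
Freya ∩ Zheng ∩ Lars: (none).
Freya ∩ Zheng ∩ Lars ∩ Oksana: (none).
Freya ∩ Zheng ∩ Lars ∩ Oksana ∩ Maya: (none).
Total common minutes: 0.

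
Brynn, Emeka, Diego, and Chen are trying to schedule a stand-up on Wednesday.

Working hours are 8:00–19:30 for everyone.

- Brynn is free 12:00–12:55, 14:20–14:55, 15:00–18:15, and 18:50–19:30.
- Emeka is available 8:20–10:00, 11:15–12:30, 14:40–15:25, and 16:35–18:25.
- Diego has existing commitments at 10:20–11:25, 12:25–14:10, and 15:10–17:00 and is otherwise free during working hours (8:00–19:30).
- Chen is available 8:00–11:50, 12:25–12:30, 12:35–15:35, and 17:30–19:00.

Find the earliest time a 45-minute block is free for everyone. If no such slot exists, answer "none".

17:30

Diego free within 08:00–19:30: 08:00–10:20, 11:25–12:25, 14:10–15:10, 17:00–19:30.
Brynn ∩ Emeka: 12:00–12:30, 14:40–14:55, 15:00–15:25, 16:35–18:15.
Brynn ∩ Emeka ∩ Diego: 12:00–12:25, 14:40–14:55, 15:00–15:10, 17:00–18:15.
Brynn ∩ Emeka ∩ Diego ∩ Chen: 14:40–14:55, 15:00–15:10, 17:30–18:15.
Windows ≥ 45 min: 17:30–18:15.
Earliest such window starts at 17:30.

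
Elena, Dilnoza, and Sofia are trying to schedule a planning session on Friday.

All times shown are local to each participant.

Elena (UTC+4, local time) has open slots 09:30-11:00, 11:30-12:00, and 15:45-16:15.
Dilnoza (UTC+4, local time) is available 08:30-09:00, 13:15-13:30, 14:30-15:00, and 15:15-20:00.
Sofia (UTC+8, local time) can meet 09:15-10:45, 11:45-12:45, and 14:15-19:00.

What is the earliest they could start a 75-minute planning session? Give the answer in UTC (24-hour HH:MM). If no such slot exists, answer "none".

Elena → UTC: 05:30–07:00, 07:30–08:00, 11:45–12:15.
Dilnoza → UTC: 04:30–05:00, 09:15–09:30, 10:30–11:00, 11:15–16:00.
Sofia → UTC: 01:15–02:45, 03:45–04:45, 06:15–11:00.
Elena ∩ Dilnoza: 11:45–12:15.
Elena ∩ Dilnoza ∩ Sofia: (none).
Windows ≥ 75 min: (none).

none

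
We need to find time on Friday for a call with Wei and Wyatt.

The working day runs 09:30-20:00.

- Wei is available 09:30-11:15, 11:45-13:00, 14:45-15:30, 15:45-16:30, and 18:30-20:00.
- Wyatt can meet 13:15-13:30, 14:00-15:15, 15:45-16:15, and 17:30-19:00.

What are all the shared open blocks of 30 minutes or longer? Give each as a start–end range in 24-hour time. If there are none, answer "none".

Wei ∩ Wyatt: 14:45–15:15, 15:45–16:15, 18:30–19:00.
Windows ≥ 30 min: 14:45–15:15, 15:45–16:15, 18:30–19:00.

14:45–15:15, 15:45–16:15, 18:30–19:00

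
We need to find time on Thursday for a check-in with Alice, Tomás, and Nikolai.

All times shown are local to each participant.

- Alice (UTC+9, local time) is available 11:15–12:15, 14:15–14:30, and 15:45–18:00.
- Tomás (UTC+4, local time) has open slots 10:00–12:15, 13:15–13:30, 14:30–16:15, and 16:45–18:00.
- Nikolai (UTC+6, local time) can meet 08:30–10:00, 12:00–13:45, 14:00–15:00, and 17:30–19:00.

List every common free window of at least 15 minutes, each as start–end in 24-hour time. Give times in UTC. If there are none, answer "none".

06:45–07:45, 08:00–08:15

Alice → UTC: 02:15–03:15, 05:15–05:30, 06:45–09:00.
Tomás → UTC: 06:00–08:15, 09:15–09:30, 10:30–12:15, 12:45–14:00.
Nikolai → UTC: 02:30–04:00, 06:00–07:45, 08:00–09:00, 11:30–13:00.
Alice ∩ Tomás: 06:45–08:15.
Alice ∩ Tomás ∩ Nikolai: 06:45–07:45, 08:00–08:15.
Windows ≥ 15 min: 06:45–07:45, 08:00–08:15.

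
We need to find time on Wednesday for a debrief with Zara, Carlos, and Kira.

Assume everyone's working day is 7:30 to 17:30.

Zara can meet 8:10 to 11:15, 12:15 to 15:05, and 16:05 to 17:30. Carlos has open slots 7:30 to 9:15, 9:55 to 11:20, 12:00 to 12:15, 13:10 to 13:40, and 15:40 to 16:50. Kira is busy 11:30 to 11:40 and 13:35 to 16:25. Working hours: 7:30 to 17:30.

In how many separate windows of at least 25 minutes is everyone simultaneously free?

Kira free within 07:30–17:30: 07:30–11:30, 11:40–13:35, 16:25–17:30.
Zara ∩ Carlos: 08:10–09:15, 09:55–11:15, 13:10–13:40, 16:05–16:50.
Zara ∩ Carlos ∩ Kira: 08:10–09:15, 09:55–11:15, 13:10–13:35, 16:25–16:50.
Windows ≥ 25 min: 08:10–09:15, 09:55–11:15, 13:10–13:35, 16:25–16:50.
That's 4 windows.

4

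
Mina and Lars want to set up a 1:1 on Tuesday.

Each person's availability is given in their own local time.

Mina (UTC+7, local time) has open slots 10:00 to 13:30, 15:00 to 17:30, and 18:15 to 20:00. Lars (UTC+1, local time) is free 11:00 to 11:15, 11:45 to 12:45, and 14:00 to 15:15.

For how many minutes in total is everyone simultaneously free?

Mina → UTC: 03:00–06:30, 08:00–10:30, 11:15–13:00.
Lars → UTC: 10:00–10:15, 10:45–11:45, 13:00–14:15.
Mina ∩ Lars: 10:00–10:15, 11:15–11:45.
Total common minutes: 15 + 30 = 45.

45 minutes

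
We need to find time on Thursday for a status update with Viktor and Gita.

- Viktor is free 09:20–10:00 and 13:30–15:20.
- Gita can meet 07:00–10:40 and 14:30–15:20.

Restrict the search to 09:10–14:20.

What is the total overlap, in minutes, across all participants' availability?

Viktor ∩ Gita: 09:20–10:00, 14:30–15:20.
Restricted to 09:10–14:20: 09:20–10:00.
Total common minutes: 40.

40 minutes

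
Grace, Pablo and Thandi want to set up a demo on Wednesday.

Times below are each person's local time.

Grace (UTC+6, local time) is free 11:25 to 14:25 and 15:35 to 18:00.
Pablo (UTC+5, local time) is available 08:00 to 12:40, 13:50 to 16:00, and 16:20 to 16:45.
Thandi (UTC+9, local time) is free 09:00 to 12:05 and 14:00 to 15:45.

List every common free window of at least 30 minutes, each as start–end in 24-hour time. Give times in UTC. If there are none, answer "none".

05:25–06:45

Grace → UTC: 05:25–08:25, 09:35–12:00.
Pablo → UTC: 03:00–07:40, 08:50–11:00, 11:20–11:45.
Thandi → UTC: 00:00–03:05, 05:00–06:45.
Grace ∩ Pablo: 05:25–07:40, 09:35–11:00, 11:20–11:45.
Grace ∩ Pablo ∩ Thandi: 05:25–06:45.
Windows ≥ 30 min: 05:25–06:45.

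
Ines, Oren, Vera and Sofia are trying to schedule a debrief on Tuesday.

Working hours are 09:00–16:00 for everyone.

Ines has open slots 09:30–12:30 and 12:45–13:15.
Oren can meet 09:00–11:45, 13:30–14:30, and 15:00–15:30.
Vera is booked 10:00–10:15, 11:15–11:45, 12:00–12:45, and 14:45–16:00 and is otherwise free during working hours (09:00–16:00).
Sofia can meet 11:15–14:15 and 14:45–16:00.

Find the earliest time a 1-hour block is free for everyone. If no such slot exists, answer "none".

none

Vera free within 09:00–16:00: 09:00–10:00, 10:15–11:15, 11:45–12:00, 12:45–14:45.
Ines ∩ Oren: 09:30–11:45.
Ines ∩ Oren ∩ Vera: 09:30–10:00, 10:15–11:15.
Ines ∩ Oren ∩ Vera ∩ Sofia: (none).
Windows ≥ 60 min: (none).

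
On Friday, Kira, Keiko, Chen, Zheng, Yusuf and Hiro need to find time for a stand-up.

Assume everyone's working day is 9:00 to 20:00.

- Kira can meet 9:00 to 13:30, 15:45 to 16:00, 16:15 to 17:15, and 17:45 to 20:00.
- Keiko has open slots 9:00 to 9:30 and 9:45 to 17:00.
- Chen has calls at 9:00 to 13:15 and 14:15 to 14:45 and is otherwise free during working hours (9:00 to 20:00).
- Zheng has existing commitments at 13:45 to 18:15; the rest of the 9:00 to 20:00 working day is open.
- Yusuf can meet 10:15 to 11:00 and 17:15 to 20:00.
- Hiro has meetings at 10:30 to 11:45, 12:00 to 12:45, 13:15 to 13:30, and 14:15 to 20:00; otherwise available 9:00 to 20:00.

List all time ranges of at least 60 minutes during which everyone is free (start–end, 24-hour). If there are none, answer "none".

none

Chen free within 09:00–20:00: 13:15–14:15, 14:45–20:00.
Zheng free within 09:00–20:00: 09:00–13:45, 18:15–20:00.
Hiro free within 09:00–20:00: 09:00–10:30, 11:45–12:00, 12:45–13:15, 13:30–14:15.
Kira ∩ Keiko: 09:00–09:30, 09:45–13:30, 15:45–16:00, 16:15–17:00.
Kira ∩ Keiko ∩ Chen: 13:15–13:30, 15:45–16:00, 16:15–17:00.
Kira ∩ Keiko ∩ Chen ∩ Zheng: 13:15–13:30.
Kira ∩ Keiko ∩ Chen ∩ Zheng ∩ Yusuf: (none).
Kira ∩ Keiko ∩ Chen ∩ Zheng ∩ Yusuf ∩ Hiro: (none).
Windows ≥ 60 min: (none).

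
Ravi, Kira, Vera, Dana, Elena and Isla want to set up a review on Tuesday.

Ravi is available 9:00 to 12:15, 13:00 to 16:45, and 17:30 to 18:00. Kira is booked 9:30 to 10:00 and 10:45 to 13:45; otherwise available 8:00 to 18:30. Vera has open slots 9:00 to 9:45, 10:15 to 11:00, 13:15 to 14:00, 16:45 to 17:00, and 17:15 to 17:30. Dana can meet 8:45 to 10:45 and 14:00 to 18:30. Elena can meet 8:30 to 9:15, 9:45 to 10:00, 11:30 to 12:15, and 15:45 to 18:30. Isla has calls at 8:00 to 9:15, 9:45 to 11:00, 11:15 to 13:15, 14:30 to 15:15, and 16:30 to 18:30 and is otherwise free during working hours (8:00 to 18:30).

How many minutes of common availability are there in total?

Kira free within 08:00–18:30: 08:00–09:30, 10:00–10:45, 13:45–18:30.
Isla free within 08:00–18:30: 09:15–09:45, 11:00–11:15, 13:15–14:30, 15:15–16:30.
Ravi ∩ Kira: 09:00–09:30, 10:00–10:45, 13:45–16:45, 17:30–18:00.
Ravi ∩ Kira ∩ Vera: 09:00–09:30, 10:15–10:45, 13:45–14:00.
Ravi ∩ Kira ∩ Vera ∩ Dana: 09:00–09:30, 10:15–10:45.
Ravi ∩ Kira ∩ Vera ∩ Dana ∩ Elena: 09:00–09:15.
Ravi ∩ Kira ∩ Vera ∩ Dana ∩ Elena ∩ Isla: (none).
Total common minutes: 0.

0 minutes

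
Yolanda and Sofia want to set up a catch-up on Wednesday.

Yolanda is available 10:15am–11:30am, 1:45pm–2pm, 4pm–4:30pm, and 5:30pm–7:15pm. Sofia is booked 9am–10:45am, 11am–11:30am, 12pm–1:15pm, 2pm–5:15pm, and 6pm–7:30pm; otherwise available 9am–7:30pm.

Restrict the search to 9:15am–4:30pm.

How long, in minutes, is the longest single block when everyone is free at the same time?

15 minutes

Sofia free within 09:00–19:30: 10:45–11:00, 11:30–12:00, 13:15–14:00, 17:15–18:00.
Yolanda ∩ Sofia: 10:45–11:00, 13:45–14:00, 17:30–18:00.
Restricted to 09:15–16:30: 10:45–11:00, 13:45–14:00.
Common window lengths: 15, 15 min; longest is 15.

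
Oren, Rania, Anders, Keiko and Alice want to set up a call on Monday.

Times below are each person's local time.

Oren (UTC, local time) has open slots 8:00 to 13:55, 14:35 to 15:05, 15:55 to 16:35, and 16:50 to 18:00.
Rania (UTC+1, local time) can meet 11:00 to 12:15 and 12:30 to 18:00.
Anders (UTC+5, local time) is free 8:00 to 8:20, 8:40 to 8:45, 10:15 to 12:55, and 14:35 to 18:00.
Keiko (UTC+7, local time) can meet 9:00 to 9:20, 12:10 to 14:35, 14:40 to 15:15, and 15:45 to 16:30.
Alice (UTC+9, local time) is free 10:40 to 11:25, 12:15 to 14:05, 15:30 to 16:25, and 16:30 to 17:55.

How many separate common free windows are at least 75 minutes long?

0

Oren → UTC: 08:00–13:55, 14:35–15:05, 15:55–16:35, 16:50–18:00.
Rania → UTC: 10:00–11:15, 11:30–17:00.
Anders → UTC: 03:00–03:20, 03:40–03:45, 05:15–07:55, 09:35–13:00.
Keiko → UTC: 02:00–02:20, 05:10–07:35, 07:40–08:15, 08:45–09:30.
Alice → UTC: 01:40–02:25, 03:15–05:05, 06:30–07:25, 07:30–08:55.
Oren ∩ Rania: 10:00–11:15, 11:30–13:55, 14:35–15:05, 15:55–16:35, 16:50–17:00.
Oren ∩ Rania ∩ Anders: 10:00–11:15, 11:30–13:00.
Oren ∩ Rania ∩ Anders ∩ Keiko: (none).
Oren ∩ Rania ∩ Anders ∩ Keiko ∩ Alice: (none).
Windows ≥ 75 min: (none).
That's 0 windows.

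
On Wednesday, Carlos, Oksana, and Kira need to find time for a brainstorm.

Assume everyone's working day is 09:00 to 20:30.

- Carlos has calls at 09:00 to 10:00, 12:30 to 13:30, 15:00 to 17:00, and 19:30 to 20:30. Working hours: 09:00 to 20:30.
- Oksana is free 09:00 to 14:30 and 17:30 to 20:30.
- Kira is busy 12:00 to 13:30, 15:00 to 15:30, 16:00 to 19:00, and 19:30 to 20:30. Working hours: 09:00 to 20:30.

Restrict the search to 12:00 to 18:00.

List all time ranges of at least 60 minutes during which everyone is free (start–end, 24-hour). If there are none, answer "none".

Carlos free within 09:00–20:30: 10:00–12:30, 13:30–15:00, 17:00–19:30.
Kira free within 09:00–20:30: 09:00–12:00, 13:30–15:00, 15:30–16:00, 19:00–19:30.
Carlos ∩ Oksana: 10:00–12:30, 13:30–14:30, 17:30–19:30.
Carlos ∩ Oksana ∩ Kira: 10:00–12:00, 13:30–14:30, 19:00–19:30.
Restricted to 12:00–18:00: 13:30–14:30.
Windows ≥ 60 min: 13:30–14:30.

13:30–14:30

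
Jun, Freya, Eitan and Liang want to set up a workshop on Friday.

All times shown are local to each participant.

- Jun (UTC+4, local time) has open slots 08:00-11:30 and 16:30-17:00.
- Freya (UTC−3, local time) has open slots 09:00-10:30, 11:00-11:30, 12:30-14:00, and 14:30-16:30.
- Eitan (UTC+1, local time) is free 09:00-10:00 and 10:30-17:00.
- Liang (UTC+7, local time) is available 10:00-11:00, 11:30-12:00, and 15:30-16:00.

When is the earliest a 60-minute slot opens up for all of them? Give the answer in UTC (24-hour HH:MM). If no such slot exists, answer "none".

none

Jun → UTC: 04:00–07:30, 12:30–13:00.
Freya → UTC: 12:00–13:30, 14:00–14:30, 15:30–17:00, 17:30–19:30.
Eitan → UTC: 08:00–09:00, 09:30–16:00.
Liang → UTC: 03:00–04:00, 04:30–05:00, 08:30–09:00.
Jun ∩ Freya: 12:30–13:00.
Jun ∩ Freya ∩ Eitan: 12:30–13:00.
Jun ∩ Freya ∩ Eitan ∩ Liang: (none).
Windows ≥ 60 min: (none).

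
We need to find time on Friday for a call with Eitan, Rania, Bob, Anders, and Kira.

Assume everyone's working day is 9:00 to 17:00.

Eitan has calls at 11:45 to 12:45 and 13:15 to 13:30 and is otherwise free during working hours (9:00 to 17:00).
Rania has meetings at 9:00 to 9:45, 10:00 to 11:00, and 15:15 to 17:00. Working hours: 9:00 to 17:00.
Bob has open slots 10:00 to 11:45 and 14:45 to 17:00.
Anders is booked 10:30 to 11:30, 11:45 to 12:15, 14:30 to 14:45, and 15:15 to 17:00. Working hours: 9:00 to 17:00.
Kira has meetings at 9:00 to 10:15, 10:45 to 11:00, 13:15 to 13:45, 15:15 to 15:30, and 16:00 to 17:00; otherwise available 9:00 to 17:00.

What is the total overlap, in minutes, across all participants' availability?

45 minutes

Eitan free within 09:00–17:00: 09:00–11:45, 12:45–13:15, 13:30–17:00.
Rania free within 09:00–17:00: 09:45–10:00, 11:00–15:15.
Anders free within 09:00–17:00: 09:00–10:30, 11:30–11:45, 12:15–14:30, 14:45–15:15.
Kira free within 09:00–17:00: 10:15–10:45, 11:00–13:15, 13:45–15:15, 15:30–16:00.
Eitan ∩ Rania: 09:45–10:00, 11:00–11:45, 12:45–13:15, 13:30–15:15.
Eitan ∩ Rania ∩ Bob: 11:00–11:45, 14:45–15:15.
Eitan ∩ Rania ∩ Bob ∩ Anders: 11:30–11:45, 14:45–15:15.
Eitan ∩ Rania ∩ Bob ∩ Anders ∩ Kira: 11:30–11:45, 14:45–15:15.
Total common minutes: 15 + 30 = 45.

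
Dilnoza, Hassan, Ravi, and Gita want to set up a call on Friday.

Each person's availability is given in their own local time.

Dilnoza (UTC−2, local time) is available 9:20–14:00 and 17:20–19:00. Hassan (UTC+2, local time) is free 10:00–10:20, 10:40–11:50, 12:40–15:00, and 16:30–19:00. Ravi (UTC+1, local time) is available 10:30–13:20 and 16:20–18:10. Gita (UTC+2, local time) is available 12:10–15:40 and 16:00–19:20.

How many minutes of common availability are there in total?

100 minutes

Dilnoza → UTC: 11:20–16:00, 19:20–21:00.
Hassan → UTC: 08:00–08:20, 08:40–09:50, 10:40–13:00, 14:30–17:00.
Ravi → UTC: 09:30–12:20, 15:20–17:10.
Gita → UTC: 10:10–13:40, 14:00–17:20.
Dilnoza ∩ Hassan: 11:20–13:00, 14:30–16:00.
Dilnoza ∩ Hassan ∩ Ravi: 11:20–12:20, 15:20–16:00.
Dilnoza ∩ Hassan ∩ Ravi ∩ Gita: 11:20–12:20, 15:20–16:00.
Total common minutes: 60 + 40 = 100.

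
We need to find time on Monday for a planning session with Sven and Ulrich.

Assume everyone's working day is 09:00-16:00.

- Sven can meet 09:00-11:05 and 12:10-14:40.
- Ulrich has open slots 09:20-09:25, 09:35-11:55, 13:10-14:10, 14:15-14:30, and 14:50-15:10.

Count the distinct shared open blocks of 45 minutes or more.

2

Sven ∩ Ulrich: 09:20–09:25, 09:35–11:05, 13:10–14:10, 14:15–14:30.
Windows ≥ 45 min: 09:35–11:05, 13:10–14:10.
That's 2 windows.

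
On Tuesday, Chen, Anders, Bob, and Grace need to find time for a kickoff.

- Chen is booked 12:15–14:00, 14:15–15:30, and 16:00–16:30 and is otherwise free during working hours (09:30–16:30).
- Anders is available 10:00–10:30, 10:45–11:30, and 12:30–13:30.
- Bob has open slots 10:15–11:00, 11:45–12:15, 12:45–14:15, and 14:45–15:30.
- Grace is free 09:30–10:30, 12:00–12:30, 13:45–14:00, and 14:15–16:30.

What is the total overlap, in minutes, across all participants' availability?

15 minutes

Chen free within 09:30–16:30: 09:30–12:15, 14:00–14:15, 15:30–16:00.
Chen ∩ Anders: 10:00–10:30, 10:45–11:30.
Chen ∩ Anders ∩ Bob: 10:15–10:30, 10:45–11:00.
Chen ∩ Anders ∩ Bob ∩ Grace: 10:15–10:30.
Total common minutes: 15.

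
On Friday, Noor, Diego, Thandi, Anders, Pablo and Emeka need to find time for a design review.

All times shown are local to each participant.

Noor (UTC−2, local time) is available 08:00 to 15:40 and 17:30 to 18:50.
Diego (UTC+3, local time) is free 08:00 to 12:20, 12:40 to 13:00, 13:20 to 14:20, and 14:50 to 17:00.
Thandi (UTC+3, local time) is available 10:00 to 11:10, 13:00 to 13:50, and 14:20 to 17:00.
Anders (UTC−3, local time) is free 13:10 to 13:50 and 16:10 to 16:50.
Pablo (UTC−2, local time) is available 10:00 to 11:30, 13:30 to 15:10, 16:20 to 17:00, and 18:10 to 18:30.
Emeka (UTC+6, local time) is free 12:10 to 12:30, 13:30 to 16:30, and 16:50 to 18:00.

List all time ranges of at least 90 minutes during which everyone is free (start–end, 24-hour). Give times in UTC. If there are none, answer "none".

none

Noor → UTC: 10:00–17:40, 19:30–20:50.
Diego → UTC: 05:00–09:20, 09:40–10:00, 10:20–11:20, 11:50–14:00.
Thandi → UTC: 07:00–08:10, 10:00–10:50, 11:20–14:00.
Anders → UTC: 16:10–16:50, 19:10–19:50.
Pablo → UTC: 12:00–13:30, 15:30–17:10, 18:20–19:00, 20:10–20:30.
Emeka → UTC: 06:10–06:30, 07:30–10:30, 10:50–12:00.
Noor ∩ Diego: 10:20–11:20, 11:50–14:00.
Noor ∩ Diego ∩ Thandi: 10:20–10:50, 11:50–14:00.
Noor ∩ Diego ∩ Thandi ∩ Anders: (none).
Noor ∩ Diego ∩ Thandi ∩ Anders ∩ Pablo: (none).
Noor ∩ Diego ∩ Thandi ∩ Anders ∩ Pablo ∩ Emeka: (none).
Windows ≥ 90 min: (none).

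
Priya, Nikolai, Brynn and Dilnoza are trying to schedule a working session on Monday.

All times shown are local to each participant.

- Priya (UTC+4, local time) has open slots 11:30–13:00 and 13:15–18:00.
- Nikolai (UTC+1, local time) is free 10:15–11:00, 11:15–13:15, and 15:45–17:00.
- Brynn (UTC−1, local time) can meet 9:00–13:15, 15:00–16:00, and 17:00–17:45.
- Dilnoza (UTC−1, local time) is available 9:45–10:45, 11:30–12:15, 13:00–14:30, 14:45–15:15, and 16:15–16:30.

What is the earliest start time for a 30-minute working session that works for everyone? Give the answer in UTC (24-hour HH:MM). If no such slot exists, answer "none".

10:45

Priya → UTC: 07:30–09:00, 09:15–14:00.
Nikolai → UTC: 09:15–10:00, 10:15–12:15, 14:45–16:00.
Brynn → UTC: 10:00–14:15, 16:00–17:00, 18:00–18:45.
Dilnoza → UTC: 10:45–11:45, 12:30–13:15, 14:00–15:30, 15:45–16:15, 17:15–17:30.
Priya ∩ Nikolai: 09:15–10:00, 10:15–12:15.
Priya ∩ Nikolai ∩ Brynn: 10:15–12:15.
Priya ∩ Nikolai ∩ Brynn ∩ Dilnoza: 10:45–11:45.
Windows ≥ 30 min: 10:45–11:45.
Earliest such window starts at 10:45.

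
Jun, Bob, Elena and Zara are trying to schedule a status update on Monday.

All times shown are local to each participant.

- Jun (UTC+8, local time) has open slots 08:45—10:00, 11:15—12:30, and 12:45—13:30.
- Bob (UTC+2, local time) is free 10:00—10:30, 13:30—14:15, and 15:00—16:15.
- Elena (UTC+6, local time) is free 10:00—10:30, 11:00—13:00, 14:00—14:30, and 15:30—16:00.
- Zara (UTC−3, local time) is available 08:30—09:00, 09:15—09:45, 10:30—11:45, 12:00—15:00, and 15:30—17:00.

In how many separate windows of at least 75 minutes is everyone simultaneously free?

Jun → UTC: 00:45–02:00, 03:15–04:30, 04:45–05:30.
Bob → UTC: 08:00–08:30, 11:30–12:15, 13:00–14:15.
Elena → UTC: 04:00–04:30, 05:00–07:00, 08:00–08:30, 09:30–10:00.
Zara → UTC: 11:30–12:00, 12:15–12:45, 13:30–14:45, 15:00–18:00, 18:30–20:00.
Jun ∩ Bob: (none).
Jun ∩ Bob ∩ Elena: (none).
Jun ∩ Bob ∩ Elena ∩ Zara: (none).
Windows ≥ 75 min: (none).
That's 0 windows.

0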